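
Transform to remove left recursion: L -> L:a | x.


Left-recursive alternatives: L:a; non-recursive: x
Introduce L': L -> xL', L' -> :aL' | ε


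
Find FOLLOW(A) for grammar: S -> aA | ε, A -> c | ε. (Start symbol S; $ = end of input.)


$ ∈ FOLLOW(S). For each A -> αBβ: add FIRST(β)\{ε} to FOLLOW(B); if β nullable, add FOLLOW(A).
FOLLOW(A) = {$}


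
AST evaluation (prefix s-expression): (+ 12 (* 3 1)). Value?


Evaluate inner: (* 3 1) = 3
Evaluate root: (+ 12 3) = 15
Result: 15


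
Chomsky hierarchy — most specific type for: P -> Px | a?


Left-linear: every RHS is a terminal or one nonterminal followed by a terminal
Classification: Type 3 (Regular)


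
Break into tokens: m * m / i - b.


Scan left to right, longest-match per lexeme
Tokens: ID(m), OP(*), ID(m), OP(/), ID(i), OP(-), ID(b)


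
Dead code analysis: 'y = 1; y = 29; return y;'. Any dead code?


first assignment to y is overwritten before any read
Dead: 'y = 1'


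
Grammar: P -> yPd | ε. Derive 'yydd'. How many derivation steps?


Derivation: P => yPd => yyPdd => yydd
Steps: 3


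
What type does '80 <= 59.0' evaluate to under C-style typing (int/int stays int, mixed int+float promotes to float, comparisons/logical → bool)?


Operand types: int <= float
Rule: comparison yields bool
Result type: bool


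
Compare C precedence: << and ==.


'<<' is shift (level 8); '==' is equality (level 6)
Higher level binds tighter
'<<' has higher precedence than '=='


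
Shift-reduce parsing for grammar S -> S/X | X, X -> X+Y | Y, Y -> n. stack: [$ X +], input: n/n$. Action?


no handle; shift 'n'
Action: shift


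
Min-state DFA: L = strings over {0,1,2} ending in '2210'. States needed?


Track the longest suffix of input matching a prefix of '2210': 5 classes (prefixes of length 0..4)
Minimal DFA: 5 states


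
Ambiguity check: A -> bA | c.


right-linear, alternatives start with distinct terminals 'b' vs 'c': unique leftmost derivation
Unambiguous


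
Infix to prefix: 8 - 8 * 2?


'*' binds tighter: tree is (- 8 (* 8 2))
Prefix: - 8 * 8 2


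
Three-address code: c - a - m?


Break into single-operator statements:
t1 = c - a
t2 = t1 - m


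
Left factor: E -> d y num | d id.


Common prefix: 'd'
Factored: E -> d E', E' -> y num | id


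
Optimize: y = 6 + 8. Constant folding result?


6 + 8 = 14 at compile time
Optimized: y = 14


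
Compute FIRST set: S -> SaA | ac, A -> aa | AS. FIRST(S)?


Per alternative of S: FIRST(SaA) = {a}; FIRST(ac) = {a}
FIRST(S) = {a}


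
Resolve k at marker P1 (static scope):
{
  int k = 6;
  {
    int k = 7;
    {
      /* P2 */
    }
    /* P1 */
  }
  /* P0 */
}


k declared in the same block as P1
k = 7


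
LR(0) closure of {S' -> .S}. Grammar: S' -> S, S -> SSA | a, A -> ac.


Start: S' -> .S
For each item with dot before a nonterminal B, add B -> .γ for every B-production
Closure: [S' -> .S, S -> .SSA, S -> .a]


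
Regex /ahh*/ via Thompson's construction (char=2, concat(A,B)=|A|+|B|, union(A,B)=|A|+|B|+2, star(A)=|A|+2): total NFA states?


Syntax tree has 3 char leaf(s), 0 union(s), 1 star(s)
chars contribute 3×2 = 6; each union adds +2; each star adds +2
Total: 6 + 0 + 2 = 8 states


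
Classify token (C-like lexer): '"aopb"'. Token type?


Pattern: double-quoted sequence
Type: STRING_LITERAL


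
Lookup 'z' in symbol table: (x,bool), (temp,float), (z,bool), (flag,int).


Lookup 'z' → type bool


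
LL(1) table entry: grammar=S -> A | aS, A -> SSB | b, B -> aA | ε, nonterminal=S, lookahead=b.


For [S, b]: 'b' ∈ FIRST(A)
Entry: S -> A


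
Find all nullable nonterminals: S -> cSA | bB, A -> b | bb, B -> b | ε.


A nonterminal is nullable iff some alternative derives ε (directly, or every symbol in it is nullable)
Nullable: {B}


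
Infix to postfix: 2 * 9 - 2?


Left to right (same or higher precedence on left)
Postfix: 2 9 * 2 -


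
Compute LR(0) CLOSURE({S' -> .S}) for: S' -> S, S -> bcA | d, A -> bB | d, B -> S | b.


Start: S' -> .S
For each item with dot before a nonterminal B, add B -> .γ for every B-production
Closure: [S' -> .S, S -> .bcA, S -> .d]


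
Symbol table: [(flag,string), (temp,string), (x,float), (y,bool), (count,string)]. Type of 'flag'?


Lookup 'flag' → type string


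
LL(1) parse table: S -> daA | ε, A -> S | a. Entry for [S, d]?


For [S, d]: 'd' ∈ FIRST(daA)
Entry: S -> daA


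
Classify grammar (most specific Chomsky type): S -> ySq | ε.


Single nonterminal LHS, but y^n q^n is not regular
Classification: Type 2 (Context-Free)


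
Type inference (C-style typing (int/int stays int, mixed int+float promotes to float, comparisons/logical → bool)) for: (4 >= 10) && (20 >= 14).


Operand types: bool && bool
Rule: logical operators take bool operands and yield bool
Result type: bool


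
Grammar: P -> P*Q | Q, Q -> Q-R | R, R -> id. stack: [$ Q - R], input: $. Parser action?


handle 'Q-R' on top
Action: reduce (Q -> Q-R)


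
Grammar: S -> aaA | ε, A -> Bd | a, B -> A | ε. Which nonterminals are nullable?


A nonterminal is nullable iff some alternative derives ε (directly, or every symbol in it is nullable)
Nullable: {B, S}


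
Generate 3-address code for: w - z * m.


Break into single-operator statements:
t1 = z * m
t2 = w - t1


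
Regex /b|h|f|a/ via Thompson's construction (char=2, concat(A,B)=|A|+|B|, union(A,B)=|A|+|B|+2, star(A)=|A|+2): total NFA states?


Syntax tree has 4 char leaf(s), 3 union(s), 0 star(s)
chars contribute 4×2 = 8; each union adds +2; each star adds +2
Total: 8 + 6 + 0 = 14 states


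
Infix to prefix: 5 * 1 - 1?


left-to-right (same/higher precedence on left): tree is (- (* 5 1) 1)
Prefix: - * 5 1 1


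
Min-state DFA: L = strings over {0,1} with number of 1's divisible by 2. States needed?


Track (count of 1) mod 2: states 0..1, accept at 0
Minimal DFA: 2 states


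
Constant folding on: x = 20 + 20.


20 + 20 = 40 at compile time
Optimized: x = 40


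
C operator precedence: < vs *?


'*' is multiplicative (level 10); '<' is relational (level 7)
Higher level binds tighter
'*' has higher precedence than '<'


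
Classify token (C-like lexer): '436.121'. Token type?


Pattern: digits with a decimal point
Type: FLOAT_LITERAL


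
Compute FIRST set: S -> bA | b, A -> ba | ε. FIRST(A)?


Per alternative of A: FIRST(ba) = {b}; FIRST(ε) = {ε}
FIRST(A) = {b, ε}


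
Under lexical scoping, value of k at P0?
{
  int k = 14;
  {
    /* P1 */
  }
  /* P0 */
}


k declared in the same block as P0
k = 14


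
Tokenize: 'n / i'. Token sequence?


Scan left to right, longest-match per lexeme
Tokens: ID(n), OP(/), ID(i)


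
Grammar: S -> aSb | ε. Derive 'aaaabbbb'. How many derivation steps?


Derivation: S => aSb => aaSbb => aaaSbbb => aaaaSbbbb => aaaabbbb
Steps: 5


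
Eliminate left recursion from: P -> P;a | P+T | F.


Left-recursive alternatives: P;a, P+T; non-recursive: F
Introduce P': P -> FP', P' -> ;aP' | +TP' | ε


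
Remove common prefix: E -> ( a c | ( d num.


Common prefix: '('
Factored: E -> ( E', E' -> a c | d num


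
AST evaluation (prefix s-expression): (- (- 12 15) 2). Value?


Evaluate inner: (- 12 15) = -3
Evaluate root: (- -3 2) = -5
Result: -5


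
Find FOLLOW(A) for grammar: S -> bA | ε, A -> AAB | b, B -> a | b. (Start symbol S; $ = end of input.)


$ ∈ FOLLOW(S). For each A -> αBβ: add FIRST(β)\{ε} to FOLLOW(B); if β nullable, add FOLLOW(A).
FOLLOW(A) = {$, a, b}


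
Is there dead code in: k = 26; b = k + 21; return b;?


k is read by b's definition; b is returned
No dead code


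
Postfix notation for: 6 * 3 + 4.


Left to right (same or higher precedence on left)
Postfix: 6 3 * 4 +


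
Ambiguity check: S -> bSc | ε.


balanced b^n…c^n: each string has a unique parse
Unambiguous


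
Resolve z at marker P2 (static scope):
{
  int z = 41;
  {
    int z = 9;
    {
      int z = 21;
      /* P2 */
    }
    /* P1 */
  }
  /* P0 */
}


z declared in the same block as P2
z = 21


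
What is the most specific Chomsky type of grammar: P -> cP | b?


Right-linear: every RHS is a terminal or a terminal followed by one nonterminal
Classification: Type 3 (Regular)


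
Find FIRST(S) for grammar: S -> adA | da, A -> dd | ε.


Per alternative of S: FIRST(adA) = {a}; FIRST(da) = {d}
FIRST(S) = {a, d}


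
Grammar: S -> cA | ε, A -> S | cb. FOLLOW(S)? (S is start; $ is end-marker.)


$ ∈ FOLLOW(S). For each A -> αBβ: add FIRST(β)\{ε} to FOLLOW(B); if β nullable, add FOLLOW(A).
FOLLOW(S) = {$}


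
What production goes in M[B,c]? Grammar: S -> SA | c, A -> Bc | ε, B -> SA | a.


For [B, c]: 'c' ∈ FIRST(SA)
Entry: B -> SA


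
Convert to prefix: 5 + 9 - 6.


left-to-right (same/higher precedence on left): tree is (- (+ 5 9) 6)
Prefix: - + 5 9 6


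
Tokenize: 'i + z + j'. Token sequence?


Scan left to right, longest-match per lexeme
Tokens: ID(i), OP(+), ID(z), OP(+), ID(j)


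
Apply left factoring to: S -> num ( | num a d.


Common prefix: 'num'
Factored: S -> num S', S' -> ( | a d


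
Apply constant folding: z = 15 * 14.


15 * 14 = 210 at compile time
Optimized: z = 210


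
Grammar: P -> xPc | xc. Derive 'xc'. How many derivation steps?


Derivation: P => xc
Steps: 1


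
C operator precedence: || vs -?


'-' is additive (level 9); '||' is logical OR (level 1)
Higher level binds tighter
'-' has higher precedence than '||'


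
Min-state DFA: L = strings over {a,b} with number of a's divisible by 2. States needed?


Track (count of a) mod 2: states 0..1, accept at 0
Minimal DFA: 2 states


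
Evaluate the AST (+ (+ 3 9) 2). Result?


Evaluate inner: (+ 3 9) = 12
Evaluate root: (+ 12 2) = 14
Result: 14


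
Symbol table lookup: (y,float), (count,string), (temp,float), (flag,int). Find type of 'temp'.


Lookup 'temp' → type float


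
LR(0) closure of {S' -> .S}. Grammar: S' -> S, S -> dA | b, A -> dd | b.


Start: S' -> .S
For each item with dot before a nonterminal B, add B -> .γ for every B-production
Closure: [S' -> .S, S -> .dA, S -> .b]


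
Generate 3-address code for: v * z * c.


Break into single-operator statements:
t1 = v * z
t2 = t1 * c


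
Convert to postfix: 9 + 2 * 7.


* has higher precedence, evaluate 2*7 first
Postfix: 9 2 7 * +


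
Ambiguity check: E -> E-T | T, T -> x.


precedence layered via separate nonterminal T: deterministic
Unambiguous


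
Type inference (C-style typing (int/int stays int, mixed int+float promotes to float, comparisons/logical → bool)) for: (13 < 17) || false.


Operand types: bool || bool
Rule: logical operators take bool operands and yield bool
Result type: bool


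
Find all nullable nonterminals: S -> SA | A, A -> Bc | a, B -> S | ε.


A nonterminal is nullable iff some alternative derives ε (directly, or every symbol in it is nullable)
Nullable: {B}


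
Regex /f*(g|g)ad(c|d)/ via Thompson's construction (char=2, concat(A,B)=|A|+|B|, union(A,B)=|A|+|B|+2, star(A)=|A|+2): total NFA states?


Syntax tree has 7 char leaf(s), 2 union(s), 1 star(s)
chars contribute 7×2 = 14; each union adds +2; each star adds +2
Total: 14 + 4 + 2 = 20 states


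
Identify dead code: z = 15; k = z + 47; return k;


z is read by k's definition; k is returned
No dead code


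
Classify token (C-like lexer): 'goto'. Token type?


Pattern: reserved word
Type: KEYWORD


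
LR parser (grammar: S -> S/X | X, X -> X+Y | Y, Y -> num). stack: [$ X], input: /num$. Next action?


lookahead ∉ {+} so X won't extend; reduce S -> X
Action: reduce (S -> X)


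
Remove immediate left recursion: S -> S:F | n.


Left-recursive alternatives: S:F; non-recursive: n
Introduce S': S -> nS', S' -> :FS' | ε


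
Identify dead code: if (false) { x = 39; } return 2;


condition is constant false, so the whole block is unreachable
Dead: 'if (false) { x = 39; }'


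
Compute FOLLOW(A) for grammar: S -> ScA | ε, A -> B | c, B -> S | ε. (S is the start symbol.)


$ ∈ FOLLOW(S). For each A -> αBβ: add FIRST(β)\{ε} to FOLLOW(B); if β nullable, add FOLLOW(A).
FOLLOW(A) = {$, c}


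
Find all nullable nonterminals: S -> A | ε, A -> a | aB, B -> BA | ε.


A nonterminal is nullable iff some alternative derives ε (directly, or every symbol in it is nullable)
Nullable: {B, S}


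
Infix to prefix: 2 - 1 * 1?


'*' binds tighter: tree is (- 2 (* 1 1))
Prefix: - 2 * 1 1


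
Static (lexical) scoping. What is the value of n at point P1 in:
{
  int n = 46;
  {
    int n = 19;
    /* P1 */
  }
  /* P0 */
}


n declared in the same block as P1
n = 19


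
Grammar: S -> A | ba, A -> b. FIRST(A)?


Per alternative of A: FIRST(b) = {b}
FIRST(A) = {b}


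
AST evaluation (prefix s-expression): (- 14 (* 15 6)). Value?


Evaluate inner: (* 15 6) = 90
Evaluate root: (- 14 90) = -76
Result: -76


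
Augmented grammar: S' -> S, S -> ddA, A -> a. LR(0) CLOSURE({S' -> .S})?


Start: S' -> .S
For each item with dot before a nonterminal B, add B -> .γ for every B-production
Closure: [S' -> .S, S -> .ddA]


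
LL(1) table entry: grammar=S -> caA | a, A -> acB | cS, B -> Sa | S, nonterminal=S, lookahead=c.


For [S, c]: 'c' ∈ FIRST(caA)
Entry: S -> caA


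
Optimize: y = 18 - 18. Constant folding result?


18 - 18 = 0 at compile time
Optimized: y = 0


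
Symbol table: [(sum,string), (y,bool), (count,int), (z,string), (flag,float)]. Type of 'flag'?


Lookup 'flag' → type float


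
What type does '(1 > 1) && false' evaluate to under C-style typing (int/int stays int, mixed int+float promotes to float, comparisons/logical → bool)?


Operand types: bool && bool
Rule: logical operators take bool operands and yield bool
Result type: bool


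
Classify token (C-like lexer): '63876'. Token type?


Pattern: digits only
Type: INTEGER_LITERAL


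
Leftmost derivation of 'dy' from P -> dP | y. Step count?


Derivation: P => dP => dy
Steps: 2


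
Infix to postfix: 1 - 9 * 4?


* has higher precedence, evaluate 9*4 first
Postfix: 1 9 4 * -


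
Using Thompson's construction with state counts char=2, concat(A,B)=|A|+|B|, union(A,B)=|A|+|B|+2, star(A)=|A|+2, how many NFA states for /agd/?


Syntax tree has 3 char leaf(s), 0 union(s), 0 star(s)
chars contribute 3×2 = 6; each union adds +2; each star adds +2
Total: 6 + 0 + 0 = 6 states


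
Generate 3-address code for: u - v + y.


Break into single-operator statements:
t1 = u - v
t2 = t1 + y


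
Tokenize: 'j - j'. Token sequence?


Scan left to right, longest-match per lexeme
Tokens: ID(j), OP(-), ID(j)


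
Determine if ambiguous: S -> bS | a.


right-linear, alternatives start with distinct terminals 'b' vs 'a': unique leftmost derivation
Unambiguous


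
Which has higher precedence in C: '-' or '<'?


'-' is additive (level 9); '<' is relational (level 7)
Higher level binds tighter
'-' has higher precedence than '<'


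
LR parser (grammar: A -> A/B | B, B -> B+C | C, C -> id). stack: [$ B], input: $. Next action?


lookahead ∉ {+} so B won't extend; reduce A -> B
Action: reduce (A -> B)


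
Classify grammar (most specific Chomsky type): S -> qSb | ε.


Single nonterminal LHS, but q^n b^n is not regular
Classification: Type 2 (Context-Free)


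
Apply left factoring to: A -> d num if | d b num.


Common prefix: 'd'
Factored: A -> d A', A' -> num if | b num


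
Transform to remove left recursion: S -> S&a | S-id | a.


Left-recursive alternatives: S&a, S-id; non-recursive: a
Introduce S': S -> aS', S' -> &aS' | -idS' | ε


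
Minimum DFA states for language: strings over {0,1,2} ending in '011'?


Track the longest suffix of input matching a prefix of '011': 4 classes (prefixes of length 0..3)
Minimal DFA: 4 states


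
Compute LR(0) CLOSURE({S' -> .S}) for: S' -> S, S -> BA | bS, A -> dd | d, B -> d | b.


Start: S' -> .S
For each item with dot before a nonterminal B, add B -> .γ for every B-production
Closure: [S' -> .S, S -> .BA, S -> .bS, B -> .d, B -> .b]


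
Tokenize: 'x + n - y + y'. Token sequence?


Scan left to right, longest-match per lexeme
Tokens: ID(x), OP(+), ID(n), OP(-), ID(y), OP(+), ID(y)


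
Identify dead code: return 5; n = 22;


statement follows a return and is unreachable
Dead: 'n = 22'


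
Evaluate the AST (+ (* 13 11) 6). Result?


Evaluate inner: (* 13 11) = 143
Evaluate root: (+ 143 6) = 149
Result: 149


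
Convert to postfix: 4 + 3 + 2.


Left to right (same or higher precedence on left)
Postfix: 4 3 + 2 +


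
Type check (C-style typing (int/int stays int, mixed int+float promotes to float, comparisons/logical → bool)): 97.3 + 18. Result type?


Operand types: float + int
Rule: mixed int/float promotes to float; int/int stays int
Result type: float


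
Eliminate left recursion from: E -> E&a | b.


Left-recursive alternatives: E&a; non-recursive: b
Introduce E': E -> bE', E' -> &aE' | ε


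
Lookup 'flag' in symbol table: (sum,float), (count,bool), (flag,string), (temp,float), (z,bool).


Lookup 'flag' → type string


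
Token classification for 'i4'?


Pattern: letter/underscore followed by alphanumerics, not a keyword
Type: IDENTIFIER


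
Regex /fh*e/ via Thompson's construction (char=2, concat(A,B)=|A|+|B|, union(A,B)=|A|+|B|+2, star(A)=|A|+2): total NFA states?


Syntax tree has 3 char leaf(s), 0 union(s), 1 star(s)
chars contribute 3×2 = 6; each union adds +2; each star adds +2
Total: 6 + 0 + 2 = 8 states


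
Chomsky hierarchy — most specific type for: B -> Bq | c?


Left-linear: every RHS is a terminal or one nonterminal followed by a terminal
Classification: Type 3 (Regular)


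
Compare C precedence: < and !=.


'<' is relational (level 7); '!=' is equality (level 6)
Higher level binds tighter
'<' has higher precedence than '!='


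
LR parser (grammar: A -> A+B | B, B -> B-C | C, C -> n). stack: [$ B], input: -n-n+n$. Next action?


shift '-' to continue B -> B-C
Action: shift


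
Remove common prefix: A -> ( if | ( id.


Common prefix: '('
Factored: A -> ( A', A' -> if | id


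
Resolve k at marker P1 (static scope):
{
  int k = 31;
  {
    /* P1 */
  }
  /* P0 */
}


P1's block does not declare k; resolves to the enclosing declaration at depth 0
k = 31


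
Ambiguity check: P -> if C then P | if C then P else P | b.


dangling else: 'if C then if C then b else b' parses two ways
Ambiguous


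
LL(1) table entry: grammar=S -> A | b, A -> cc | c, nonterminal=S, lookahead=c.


For [S, c]: 'c' ∈ FIRST(A)
Entry: S -> A


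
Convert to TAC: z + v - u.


Break into single-operator statements:
t1 = z + v
t2 = t1 - u


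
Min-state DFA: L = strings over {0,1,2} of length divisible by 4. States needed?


Track length mod 4: states 0..3, accept at 0
Minimal DFA: 4 states


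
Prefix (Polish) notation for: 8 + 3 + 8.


left-to-right (same/higher precedence on left): tree is (+ (+ 8 3) 8)
Prefix: + + 8 3 8


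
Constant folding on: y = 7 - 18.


7 - 18 = -11 at compile time
Optimized: y = -11


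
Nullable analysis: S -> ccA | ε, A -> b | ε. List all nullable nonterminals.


A nonterminal is nullable iff some alternative derives ε (directly, or every symbol in it is nullable)
Nullable: {A, S}


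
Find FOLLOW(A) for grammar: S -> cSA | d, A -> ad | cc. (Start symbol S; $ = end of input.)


$ ∈ FOLLOW(S). For each A -> αBβ: add FIRST(β)\{ε} to FOLLOW(B); if β nullable, add FOLLOW(A).
FOLLOW(A) = {$, a, c}


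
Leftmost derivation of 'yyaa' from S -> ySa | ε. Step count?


Derivation: S => ySa => yySaa => yyaa
Steps: 3


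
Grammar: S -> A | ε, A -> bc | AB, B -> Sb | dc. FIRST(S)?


Per alternative of S: FIRST(A) = {b}; FIRST(ε) = {ε}
FIRST(S) = {b, ε}


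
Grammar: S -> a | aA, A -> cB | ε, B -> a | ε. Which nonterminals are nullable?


A nonterminal is nullable iff some alternative derives ε (directly, or every symbol in it is nullable)
Nullable: {A, B}


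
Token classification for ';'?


Pattern: delimiter/punctuation
Type: PUNCTUATION


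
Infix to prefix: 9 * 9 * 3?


left-to-right (same/higher precedence on left): tree is (* (* 9 9) 3)
Prefix: * * 9 9 3


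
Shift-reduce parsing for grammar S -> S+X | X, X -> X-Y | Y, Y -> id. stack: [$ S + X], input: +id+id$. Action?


handle 'S+X' on top; lookahead ∈ FOLLOW(S) = {+, $}
Action: reduce (S -> S+X)


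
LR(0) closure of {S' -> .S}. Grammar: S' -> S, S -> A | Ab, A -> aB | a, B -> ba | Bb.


Start: S' -> .S
For each item with dot before a nonterminal B, add B -> .γ for every B-production
Closure: [S' -> .S, S -> .A, S -> .Ab, A -> .aB, A -> .a]


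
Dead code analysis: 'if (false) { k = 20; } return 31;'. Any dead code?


condition is constant false, so the whole block is unreachable
Dead: 'if (false) { k = 20; }'


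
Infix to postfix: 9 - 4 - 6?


Left to right (same or higher precedence on left)
Postfix: 9 4 - 6 -


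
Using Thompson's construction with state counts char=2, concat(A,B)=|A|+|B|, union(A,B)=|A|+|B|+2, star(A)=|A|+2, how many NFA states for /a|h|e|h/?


Syntax tree has 4 char leaf(s), 3 union(s), 0 star(s)
chars contribute 4×2 = 8; each union adds +2; each star adds +2
Total: 8 + 6 + 0 = 14 states


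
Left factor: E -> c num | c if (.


Common prefix: 'c'
Factored: E -> c E', E' -> num | if (


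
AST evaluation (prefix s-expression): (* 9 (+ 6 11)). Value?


Evaluate inner: (+ 6 11) = 17
Evaluate root: (* 9 17) = 153
Result: 153


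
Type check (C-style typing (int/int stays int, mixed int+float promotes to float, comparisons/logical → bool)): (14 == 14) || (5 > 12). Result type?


Operand types: bool || bool
Rule: logical operators take bool operands and yield bool
Result type: bool


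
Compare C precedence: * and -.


'*' is multiplicative (level 10); '-' is additive (level 9)
Higher level binds tighter
'*' has higher precedence than '-'


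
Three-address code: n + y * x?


Break into single-operator statements:
t1 = y * x
t2 = n + t1


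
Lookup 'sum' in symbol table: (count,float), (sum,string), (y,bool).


Lookup 'sum' → type string


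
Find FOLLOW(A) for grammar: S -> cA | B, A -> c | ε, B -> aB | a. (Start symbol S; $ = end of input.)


$ ∈ FOLLOW(S). For each A -> αBβ: add FIRST(β)\{ε} to FOLLOW(B); if β nullable, add FOLLOW(A).
FOLLOW(A) = {$}


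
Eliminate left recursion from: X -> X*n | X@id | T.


Left-recursive alternatives: X*n, X@id; non-recursive: T
Introduce X': X -> TX', X' -> *nX' | @idX' | ε


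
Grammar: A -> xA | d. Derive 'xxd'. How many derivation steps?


Derivation: A => xA => xxA => xxd
Steps: 3


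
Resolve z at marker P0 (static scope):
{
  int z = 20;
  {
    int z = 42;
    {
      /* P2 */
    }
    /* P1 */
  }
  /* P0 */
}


z declared in the same block as P0
z = 20


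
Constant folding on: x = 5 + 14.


5 + 14 = 19 at compile time
Optimized: x = 19


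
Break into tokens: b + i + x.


Scan left to right, longest-match per lexeme
Tokens: ID(b), OP(+), ID(i), OP(+), ID(x)


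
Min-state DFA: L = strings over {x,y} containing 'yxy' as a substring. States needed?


KMP-style automaton: 3 progress states + 1 absorbing accept = 4
Minimal DFA: 4 states


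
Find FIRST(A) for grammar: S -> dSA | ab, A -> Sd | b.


Per alternative of A: FIRST(Sd) = {a, d}; FIRST(b) = {b}
FIRST(A) = {a, b, d}


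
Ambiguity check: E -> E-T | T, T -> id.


precedence layered via separate nonterminal T: deterministic
Unambiguous


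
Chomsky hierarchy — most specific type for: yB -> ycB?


LHS has context (more than one symbol) and |LHS| ≤ |RHS|
Classification: Type 1 (Context-Sensitive)


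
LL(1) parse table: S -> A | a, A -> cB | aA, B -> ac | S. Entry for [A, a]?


For [A, a]: 'a' ∈ FIRST(aA)
Entry: A -> aA


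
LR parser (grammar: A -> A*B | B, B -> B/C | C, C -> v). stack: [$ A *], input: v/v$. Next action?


no handle ('A*' is not any RHS); shift 'v'
Action: shift


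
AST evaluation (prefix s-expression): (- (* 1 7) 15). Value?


Evaluate inner: (* 1 7) = 7
Evaluate root: (- 7 15) = -8
Result: -8


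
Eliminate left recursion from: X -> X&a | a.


Left-recursive alternatives: X&a; non-recursive: a
Introduce X': X -> aX', X' -> &aX' | ε


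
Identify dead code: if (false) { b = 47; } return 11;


condition is constant false, so the whole block is unreachable
Dead: 'if (false) { b = 47; }'


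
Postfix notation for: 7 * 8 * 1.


Left to right (same or higher precedence on left)
Postfix: 7 8 * 1 *


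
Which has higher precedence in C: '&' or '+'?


'+' is additive (level 9); '&' is bitwise AND (level 5)
Higher level binds tighter
'+' has higher precedence than '&'


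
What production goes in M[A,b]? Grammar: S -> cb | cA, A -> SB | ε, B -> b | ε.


For [A, b]: ε is nullable and 'b' ∈ FOLLOW(A)
Entry: A -> ε


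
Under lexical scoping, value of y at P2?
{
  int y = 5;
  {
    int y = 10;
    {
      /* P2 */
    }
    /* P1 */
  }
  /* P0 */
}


P2's block does not declare y; resolves to the enclosing declaration at depth 1
y = 10


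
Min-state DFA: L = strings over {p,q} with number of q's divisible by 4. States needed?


Track (count of q) mod 4: states 0..3, accept at 0
Minimal DFA: 4 states


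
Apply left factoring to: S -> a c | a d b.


Common prefix: 'a'
Factored: S -> a S', S' -> c | d b


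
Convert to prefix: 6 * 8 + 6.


left-to-right (same/higher precedence on left): tree is (+ (* 6 8) 6)
Prefix: + * 6 8 6


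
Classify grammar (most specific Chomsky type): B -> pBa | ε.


Single nonterminal LHS, but p^n a^n is not regular
Classification: Type 2 (Context-Free)


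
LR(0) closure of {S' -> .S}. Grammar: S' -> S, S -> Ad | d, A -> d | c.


Start: S' -> .S
For each item with dot before a nonterminal B, add B -> .γ for every B-production
Closure: [S' -> .S, S -> .Ad, S -> .d, A -> .d, A -> .c]


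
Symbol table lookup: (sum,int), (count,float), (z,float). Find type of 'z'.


Lookup 'z' → type float


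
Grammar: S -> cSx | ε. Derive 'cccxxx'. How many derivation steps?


Derivation: S => cSx => ccSxx => cccSxxx => cccxxx
Steps: 4


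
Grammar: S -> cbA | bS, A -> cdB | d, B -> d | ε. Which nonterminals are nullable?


A nonterminal is nullable iff some alternative derives ε (directly, or every symbol in it is nullable)
Nullable: {B}


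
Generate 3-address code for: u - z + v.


Break into single-operator statements:
t1 = u - z
t2 = t1 + v


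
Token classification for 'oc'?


Pattern: letter/underscore followed by alphanumerics, not a keyword
Type: IDENTIFIER


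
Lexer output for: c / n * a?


Scan left to right, longest-match per lexeme
Tokens: ID(c), OP(/), ID(n), OP(*), ID(a)


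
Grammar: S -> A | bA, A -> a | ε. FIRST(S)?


Per alternative of S: FIRST(A) = {a, ε}; FIRST(bA) = {b}
FIRST(S) = {a, b, ε}


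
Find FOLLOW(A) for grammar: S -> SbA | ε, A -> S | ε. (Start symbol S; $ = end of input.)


$ ∈ FOLLOW(S). For each A -> αBβ: add FIRST(β)\{ε} to FOLLOW(B); if β nullable, add FOLLOW(A).
FOLLOW(A) = {$, b}


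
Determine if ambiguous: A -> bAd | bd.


balanced b^n…d^n: each string has a unique parse
Unambiguous


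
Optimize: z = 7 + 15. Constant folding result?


7 + 15 = 22 at compile time
Optimized: z = 22


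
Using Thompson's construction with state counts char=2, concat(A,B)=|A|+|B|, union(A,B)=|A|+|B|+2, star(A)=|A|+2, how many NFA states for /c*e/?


Syntax tree has 2 char leaf(s), 0 union(s), 1 star(s)
chars contribute 2×2 = 4; each union adds +2; each star adds +2
Total: 4 + 0 + 2 = 6 states


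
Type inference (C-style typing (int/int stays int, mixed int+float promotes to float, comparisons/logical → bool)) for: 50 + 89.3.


Operand types: int + float
Rule: mixed int/float promotes to float; int/int stays int
Result type: float


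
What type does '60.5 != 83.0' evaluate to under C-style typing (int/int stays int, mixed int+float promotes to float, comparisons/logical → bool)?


Operand types: float != float
Rule: comparison yields bool
Result type: bool


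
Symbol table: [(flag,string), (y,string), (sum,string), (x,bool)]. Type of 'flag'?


Lookup 'flag' → type string


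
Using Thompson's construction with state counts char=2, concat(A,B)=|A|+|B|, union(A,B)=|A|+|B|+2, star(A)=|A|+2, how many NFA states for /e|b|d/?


Syntax tree has 3 char leaf(s), 2 union(s), 0 star(s)
chars contribute 3×2 = 6; each union adds +2; each star adds +2
Total: 6 + 4 + 0 = 10 states


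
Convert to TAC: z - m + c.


Break into single-operator statements:
t1 = z - m
t2 = t1 + c


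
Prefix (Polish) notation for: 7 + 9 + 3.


left-to-right (same/higher precedence on left): tree is (+ (+ 7 9) 3)
Prefix: + + 7 9 3


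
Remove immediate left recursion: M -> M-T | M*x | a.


Left-recursive alternatives: M-T, M*x; non-recursive: a
Introduce M': M -> aM', M' -> -TM' | *xM' | ε


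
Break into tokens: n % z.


Scan left to right, longest-match per lexeme
Tokens: ID(n), OP(%), ID(z)


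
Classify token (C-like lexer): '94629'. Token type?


Pattern: digits only
Type: INTEGER_LITERAL


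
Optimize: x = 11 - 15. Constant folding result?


11 - 15 = -4 at compile time
Optimized: x = -4


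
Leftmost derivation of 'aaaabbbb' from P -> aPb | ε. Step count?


Derivation: P => aPb => aaPbb => aaaPbbb => aaaaPbbbb => aaaabbbb
Steps: 5


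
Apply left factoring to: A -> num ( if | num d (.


Common prefix: 'num'
Factored: A -> num A', A' -> ( if | d (


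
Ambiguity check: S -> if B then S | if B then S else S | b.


dangling else: 'if B then if B then b else b' parses two ways
Ambiguous


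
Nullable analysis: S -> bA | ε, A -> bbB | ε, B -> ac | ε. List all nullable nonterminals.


A nonterminal is nullable iff some alternative derives ε (directly, or every symbol in it is nullable)
Nullable: {A, B, S}


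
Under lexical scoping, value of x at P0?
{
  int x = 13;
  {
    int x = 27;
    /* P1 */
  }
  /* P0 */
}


x declared in the same block as P0
x = 13


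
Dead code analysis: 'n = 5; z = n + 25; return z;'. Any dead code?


n is read by z's definition; z is returned
No dead code


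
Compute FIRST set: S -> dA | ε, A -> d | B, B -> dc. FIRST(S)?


Per alternative of S: FIRST(dA) = {d}; FIRST(ε) = {ε}
FIRST(S) = {d, ε}


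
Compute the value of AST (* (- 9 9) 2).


Evaluate inner: (- 9 9) = 0
Evaluate root: (* 0 2) = 0
Result: 0


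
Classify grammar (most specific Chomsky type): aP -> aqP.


LHS has context (more than one symbol) and |LHS| ≤ |RHS|
Classification: Type 1 (Context-Sensitive)


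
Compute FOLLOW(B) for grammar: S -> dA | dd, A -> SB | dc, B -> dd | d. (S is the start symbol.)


$ ∈ FOLLOW(S). For each A -> αBβ: add FIRST(β)\{ε} to FOLLOW(B); if β nullable, add FOLLOW(A).
FOLLOW(B) = {$, d}


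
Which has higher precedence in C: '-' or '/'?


'/' is multiplicative (level 10); '-' is additive (level 9)
Higher level binds tighter
'/' has higher precedence than '-'


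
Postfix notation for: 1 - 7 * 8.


* has higher precedence, evaluate 7*8 first
Postfix: 1 7 8 * -


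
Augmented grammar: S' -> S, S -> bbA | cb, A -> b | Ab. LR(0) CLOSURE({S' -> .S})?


Start: S' -> .S
For each item with dot before a nonterminal B, add B -> .γ for every B-production
Closure: [S' -> .S, S -> .bbA, S -> .cb]


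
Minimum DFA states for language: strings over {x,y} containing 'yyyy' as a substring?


KMP-style automaton: 4 progress states + 1 absorbing accept = 5
Minimal DFA: 5 states


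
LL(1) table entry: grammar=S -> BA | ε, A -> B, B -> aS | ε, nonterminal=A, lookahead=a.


For [A, a]: 'a' ∈ FIRST(B)
Entry: A -> B


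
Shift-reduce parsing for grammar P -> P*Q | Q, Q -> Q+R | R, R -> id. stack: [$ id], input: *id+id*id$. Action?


'id' on top is the handle for R -> id
Action: reduce (R -> id)


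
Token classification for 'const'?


Pattern: reserved word
Type: KEYWORD


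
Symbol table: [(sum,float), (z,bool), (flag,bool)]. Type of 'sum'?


Lookup 'sum' → type float


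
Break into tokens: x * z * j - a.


Scan left to right, longest-match per lexeme
Tokens: ID(x), OP(*), ID(z), OP(*), ID(j), OP(-), ID(a)


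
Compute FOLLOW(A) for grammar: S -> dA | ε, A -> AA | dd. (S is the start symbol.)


$ ∈ FOLLOW(S). For each A -> αBβ: add FIRST(β)\{ε} to FOLLOW(B); if β nullable, add FOLLOW(A).
FOLLOW(A) = {$, d}


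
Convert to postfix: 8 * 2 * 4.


Left to right (same or higher precedence on left)
Postfix: 8 2 * 4 *


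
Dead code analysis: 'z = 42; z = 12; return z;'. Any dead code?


first assignment to z is overwritten before any read
Dead: 'z = 42'


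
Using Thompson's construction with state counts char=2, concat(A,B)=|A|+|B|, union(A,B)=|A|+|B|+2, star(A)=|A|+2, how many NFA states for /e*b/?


Syntax tree has 2 char leaf(s), 0 union(s), 1 star(s)
chars contribute 2×2 = 4; each union adds +2; each star adds +2
Total: 4 + 0 + 2 = 6 states


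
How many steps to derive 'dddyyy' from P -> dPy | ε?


Derivation: P => dPy => ddPyy => dddPyyy => dddyyy
Steps: 4


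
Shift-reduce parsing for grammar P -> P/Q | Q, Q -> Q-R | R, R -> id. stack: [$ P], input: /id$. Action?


shift '/' to continue P -> P/Q
Action: shift


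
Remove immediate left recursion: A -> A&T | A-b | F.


Left-recursive alternatives: A&T, A-b; non-recursive: F
Introduce A': A -> FA', A' -> &TA' | -bA' | ε


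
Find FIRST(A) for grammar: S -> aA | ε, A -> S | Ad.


Per alternative of A: FIRST(S) = {a, ε}; FIRST(Ad) = {a, d}
FIRST(A) = {a, d, ε}


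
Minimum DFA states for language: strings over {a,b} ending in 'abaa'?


Track the longest suffix of input matching a prefix of 'abaa': 5 classes (prefixes of length 0..4)
Minimal DFA: 5 states


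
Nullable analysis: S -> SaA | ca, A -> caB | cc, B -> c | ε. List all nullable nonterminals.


A nonterminal is nullable iff some alternative derives ε (directly, or every symbol in it is nullable)
Nullable: {B}


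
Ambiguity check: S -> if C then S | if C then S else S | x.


dangling else: 'if C then if C then x else x' parses two ways
Ambiguous


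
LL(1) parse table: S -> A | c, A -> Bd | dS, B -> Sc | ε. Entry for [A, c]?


For [A, c]: 'c' ∈ FIRST(Bd)
Entry: A -> Bd


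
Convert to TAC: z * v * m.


Break into single-operator statements:
t1 = z * v
t2 = t1 * m


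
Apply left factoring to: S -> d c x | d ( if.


Common prefix: 'd'
Factored: S -> d S', S' -> c x | ( if


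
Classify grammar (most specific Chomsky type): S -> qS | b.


Right-linear: every RHS is a terminal or a terminal followed by one nonterminal
Classification: Type 3 (Regular)


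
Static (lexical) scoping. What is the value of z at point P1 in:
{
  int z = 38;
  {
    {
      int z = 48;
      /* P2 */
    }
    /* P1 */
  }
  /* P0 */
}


P1's block does not declare z; resolves to the enclosing declaration at depth 0
z = 38


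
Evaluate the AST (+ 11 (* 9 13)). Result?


Evaluate inner: (* 9 13) = 117
Evaluate root: (+ 11 117) = 128
Result: 128


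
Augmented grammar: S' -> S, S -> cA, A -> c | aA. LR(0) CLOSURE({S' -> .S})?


Start: S' -> .S
For each item with dot before a nonterminal B, add B -> .γ for every B-production
Closure: [S' -> .S, S -> .cA]


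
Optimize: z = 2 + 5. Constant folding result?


2 + 5 = 7 at compile time
Optimized: z = 7


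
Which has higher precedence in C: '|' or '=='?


'==' is equality (level 6); '|' is bitwise OR (level 3)
Higher level binds tighter
'==' has higher precedence than '|'


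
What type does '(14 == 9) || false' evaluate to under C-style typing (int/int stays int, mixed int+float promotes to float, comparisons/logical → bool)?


Operand types: bool || bool
Rule: logical operators take bool operands and yield bool
Result type: bool


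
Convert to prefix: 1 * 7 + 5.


left-to-right (same/higher precedence on left): tree is (+ (* 1 7) 5)
Prefix: + * 1 7 5


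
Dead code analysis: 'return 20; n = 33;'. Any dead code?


statement follows a return and is unreachable
Dead: 'n = 33'


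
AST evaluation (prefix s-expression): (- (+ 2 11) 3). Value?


Evaluate inner: (+ 2 11) = 13
Evaluate root: (- 13 3) = 10
Result: 10


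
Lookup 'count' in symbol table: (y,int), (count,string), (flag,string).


Lookup 'count' → type string


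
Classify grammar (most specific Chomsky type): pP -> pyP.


LHS has context (more than one symbol) and |LHS| ≤ |RHS|
Classification: Type 1 (Context-Sensitive)


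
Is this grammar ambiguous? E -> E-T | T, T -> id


precedence layered via separate nonterminal T: deterministic
Unambiguous


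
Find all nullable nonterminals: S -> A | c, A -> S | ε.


A nonterminal is nullable iff some alternative derives ε (directly, or every symbol in it is nullable)
Nullable: {A, S}


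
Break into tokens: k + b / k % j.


Scan left to right, longest-match per lexeme
Tokens: ID(k), OP(+), ID(b), OP(/), ID(k), OP(%), ID(j)


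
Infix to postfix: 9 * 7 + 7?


Left to right (same or higher precedence on left)
Postfix: 9 7 * 7 +


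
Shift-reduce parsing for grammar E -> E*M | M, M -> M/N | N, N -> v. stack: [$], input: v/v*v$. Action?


no handle on stack; shift 'v'
Action: shift


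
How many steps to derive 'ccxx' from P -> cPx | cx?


Derivation: P => cPx => ccxx
Steps: 2


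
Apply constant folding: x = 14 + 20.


14 + 20 = 34 at compile time
Optimized: x = 34


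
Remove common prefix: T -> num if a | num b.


Common prefix: 'num'
Factored: T -> num T', T' -> if a | b


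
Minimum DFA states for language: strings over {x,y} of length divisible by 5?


Track length mod 5: states 0..4, accept at 0
Minimal DFA: 5 states


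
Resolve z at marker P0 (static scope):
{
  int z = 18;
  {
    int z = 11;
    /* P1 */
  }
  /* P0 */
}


z declared in the same block as P0
z = 18


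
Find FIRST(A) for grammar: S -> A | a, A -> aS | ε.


Per alternative of A: FIRST(aS) = {a}; FIRST(ε) = {ε}
FIRST(A) = {a, ε}


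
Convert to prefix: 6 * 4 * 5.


left-to-right (same/higher precedence on left): tree is (* (* 6 4) 5)
Prefix: * * 6 4 5


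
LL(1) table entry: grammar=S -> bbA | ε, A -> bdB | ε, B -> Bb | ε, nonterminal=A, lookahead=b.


For [A, b]: 'b' ∈ FIRST(bdB)
Entry: A -> bdB


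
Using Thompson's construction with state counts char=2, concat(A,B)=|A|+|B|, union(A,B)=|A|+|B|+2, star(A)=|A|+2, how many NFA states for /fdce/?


Syntax tree has 4 char leaf(s), 0 union(s), 0 star(s)
chars contribute 4×2 = 8; each union adds +2; each star adds +2
Total: 8 + 0 + 0 = 8 states


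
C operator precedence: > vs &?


'>' is relational (level 7); '&' is bitwise AND (level 5)
Higher level binds tighter
'>' has higher precedence than '&'
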